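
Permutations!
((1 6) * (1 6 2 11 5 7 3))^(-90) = (11)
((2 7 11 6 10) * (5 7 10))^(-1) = (2 10)(5 6 11 7)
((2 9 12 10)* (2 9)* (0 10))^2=((0 10 9 12))^2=(0 9)(10 12)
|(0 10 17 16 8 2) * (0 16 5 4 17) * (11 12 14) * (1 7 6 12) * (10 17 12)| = 33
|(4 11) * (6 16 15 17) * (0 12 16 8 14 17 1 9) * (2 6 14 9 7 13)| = 22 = |(0 12 16 15 1 7 13 2 6 8 9)(4 11)(14 17)|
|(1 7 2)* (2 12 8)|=5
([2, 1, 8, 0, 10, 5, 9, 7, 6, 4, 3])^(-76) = (0 9)(2 4)(3 6)(8 10)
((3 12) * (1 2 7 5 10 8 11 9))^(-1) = ((1 2 7 5 10 8 11 9)(3 12))^(-1) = (1 9 11 8 10 5 7 2)(3 12)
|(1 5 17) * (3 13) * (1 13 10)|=|(1 5 17 13 3 10)|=6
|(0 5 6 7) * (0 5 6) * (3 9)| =4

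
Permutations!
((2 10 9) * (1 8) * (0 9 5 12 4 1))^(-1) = ((0 9 2 10 5 12 4 1 8))^(-1) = (0 8 1 4 12 5 10 2 9)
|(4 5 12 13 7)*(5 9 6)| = |(4 9 6 5 12 13 7)| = 7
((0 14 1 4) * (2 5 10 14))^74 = (0 14 2 1 5 4 10)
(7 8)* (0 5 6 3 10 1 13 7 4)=[5, 13, 2, 10, 0, 6, 3, 8, 4, 9, 1, 11, 12, 7]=(0 5 6 3 10 1 13 7 8 4)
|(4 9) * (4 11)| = |(4 9 11)| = 3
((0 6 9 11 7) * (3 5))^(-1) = (0 7 11 9 6)(3 5) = ((0 6 9 11 7)(3 5))^(-1)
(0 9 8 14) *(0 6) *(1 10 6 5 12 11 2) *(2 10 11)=[9, 11, 1, 3, 4, 12, 0, 7, 14, 8, 6, 10, 2, 13, 5]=(0 9 8 14 5 12 2 1 11 10 6)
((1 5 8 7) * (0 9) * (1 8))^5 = (0 9)(1 5)(7 8)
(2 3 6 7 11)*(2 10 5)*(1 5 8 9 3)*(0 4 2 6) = [4, 5, 1, 0, 2, 6, 7, 11, 9, 3, 8, 10] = (0 4 2 1 5 6 7 11 10 8 9 3)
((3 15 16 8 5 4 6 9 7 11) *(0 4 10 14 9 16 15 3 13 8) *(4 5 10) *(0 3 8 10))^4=(0 16 5 3 4 8 6)(7 14 13)(9 10 11)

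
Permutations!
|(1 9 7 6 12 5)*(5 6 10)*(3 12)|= |(1 9 7 10 5)(3 12 6)|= 15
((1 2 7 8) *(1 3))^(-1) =(1 3 8 7 2)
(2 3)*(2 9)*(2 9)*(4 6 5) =(9)(2 3)(4 6 5) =[0, 1, 3, 2, 6, 4, 5, 7, 8, 9]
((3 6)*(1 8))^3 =((1 8)(3 6))^3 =(1 8)(3 6)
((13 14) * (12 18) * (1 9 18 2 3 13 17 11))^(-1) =(1 11 17 14 13 3 2 12 18 9)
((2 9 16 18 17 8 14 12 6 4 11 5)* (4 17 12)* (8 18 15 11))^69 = (2 15)(5 16)(6 17 18 12)(9 11)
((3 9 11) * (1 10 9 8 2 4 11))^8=(1 9 10)(2 3 4 8 11)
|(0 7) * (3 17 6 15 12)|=|(0 7)(3 17 6 15 12)|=10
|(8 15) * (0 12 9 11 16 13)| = 6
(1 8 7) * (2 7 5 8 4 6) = [0, 4, 7, 3, 6, 8, 2, 1, 5] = (1 4 6 2 7)(5 8)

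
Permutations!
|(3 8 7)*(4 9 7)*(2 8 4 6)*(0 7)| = 15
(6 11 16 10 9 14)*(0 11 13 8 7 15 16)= [11, 1, 2, 3, 4, 5, 13, 15, 7, 14, 9, 0, 12, 8, 6, 16, 10]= (0 11)(6 13 8 7 15 16 10 9 14)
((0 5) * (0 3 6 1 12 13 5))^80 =((1 12 13 5 3 6))^80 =(1 13 3)(5 6 12)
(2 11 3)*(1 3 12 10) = [0, 3, 11, 2, 4, 5, 6, 7, 8, 9, 1, 12, 10] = (1 3 2 11 12 10)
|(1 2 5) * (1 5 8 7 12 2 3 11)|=12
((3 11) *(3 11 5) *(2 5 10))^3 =(11)(2 10 3 5)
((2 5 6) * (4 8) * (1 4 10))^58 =((1 4 8 10)(2 5 6))^58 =(1 8)(2 5 6)(4 10)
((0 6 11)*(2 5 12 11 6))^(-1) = ((0 2 5 12 11))^(-1) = (0 11 12 5 2)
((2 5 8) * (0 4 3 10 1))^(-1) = ((0 4 3 10 1)(2 5 8))^(-1) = (0 1 10 3 4)(2 8 5)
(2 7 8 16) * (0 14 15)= (0 14 15)(2 7 8 16)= [14, 1, 7, 3, 4, 5, 6, 8, 16, 9, 10, 11, 12, 13, 15, 0, 2]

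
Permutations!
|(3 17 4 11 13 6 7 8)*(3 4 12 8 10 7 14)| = |(3 17 12 8 4 11 13 6 14)(7 10)| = 18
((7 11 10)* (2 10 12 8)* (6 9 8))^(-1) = (2 8 9 6 12 11 7 10)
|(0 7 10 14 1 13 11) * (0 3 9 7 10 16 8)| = 11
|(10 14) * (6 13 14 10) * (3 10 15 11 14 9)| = 8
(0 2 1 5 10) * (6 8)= [2, 5, 1, 3, 4, 10, 8, 7, 6, 9, 0]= (0 2 1 5 10)(6 8)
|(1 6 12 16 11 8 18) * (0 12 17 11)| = 6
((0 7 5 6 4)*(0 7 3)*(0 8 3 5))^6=((0 5 6 4 7)(3 8))^6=(8)(0 5 6 4 7)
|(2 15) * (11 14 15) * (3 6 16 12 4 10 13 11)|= 11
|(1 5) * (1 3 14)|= 4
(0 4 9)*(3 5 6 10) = (0 4 9)(3 5 6 10) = [4, 1, 2, 5, 9, 6, 10, 7, 8, 0, 3]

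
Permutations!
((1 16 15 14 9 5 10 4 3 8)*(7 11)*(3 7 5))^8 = (1 16 15 14 9 3 8)(4 5 7 10 11)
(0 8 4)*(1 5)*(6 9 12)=(0 8 4)(1 5)(6 9 12)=[8, 5, 2, 3, 0, 1, 9, 7, 4, 12, 10, 11, 6]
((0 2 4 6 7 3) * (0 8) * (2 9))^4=(0 6)(2 3)(4 8)(7 9)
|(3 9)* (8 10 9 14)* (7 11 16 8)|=8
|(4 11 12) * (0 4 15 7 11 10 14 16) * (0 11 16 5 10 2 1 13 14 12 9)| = |(0 4 2 1 13 14 5 10 12 15 7 16 11 9)| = 14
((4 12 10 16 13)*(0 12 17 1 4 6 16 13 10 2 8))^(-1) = (0 8 2 12)(1 17 4)(6 13 10 16)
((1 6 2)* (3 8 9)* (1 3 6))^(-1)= ((2 3 8 9 6))^(-1)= (2 6 9 8 3)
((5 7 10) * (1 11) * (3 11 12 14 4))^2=((1 12 14 4 3 11)(5 7 10))^2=(1 14 3)(4 11 12)(5 10 7)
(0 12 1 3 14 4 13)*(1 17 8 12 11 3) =(0 11 3 14 4 13)(8 12 17) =[11, 1, 2, 14, 13, 5, 6, 7, 12, 9, 10, 3, 17, 0, 4, 15, 16, 8]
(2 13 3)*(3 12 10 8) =(2 13 12 10 8 3) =[0, 1, 13, 2, 4, 5, 6, 7, 3, 9, 8, 11, 10, 12]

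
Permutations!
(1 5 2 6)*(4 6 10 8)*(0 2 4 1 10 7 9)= (0 2 7 9)(1 5 4 6 10 8)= [2, 5, 7, 3, 6, 4, 10, 9, 1, 0, 8]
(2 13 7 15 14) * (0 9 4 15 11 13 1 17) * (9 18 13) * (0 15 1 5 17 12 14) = (0 18 13 7 11 9 4 1 12 14 2 5 17 15) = [18, 12, 5, 3, 1, 17, 6, 11, 8, 4, 10, 9, 14, 7, 2, 0, 16, 15, 13]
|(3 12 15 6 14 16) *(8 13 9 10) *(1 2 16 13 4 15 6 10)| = 36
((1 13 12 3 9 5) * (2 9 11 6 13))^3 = (1 5 9 2)(3 13 11 12 6)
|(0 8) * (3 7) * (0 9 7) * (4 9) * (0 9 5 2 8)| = |(2 8 4 5)(3 9 7)| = 12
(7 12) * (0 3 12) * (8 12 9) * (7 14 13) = (0 3 9 8 12 14 13 7) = [3, 1, 2, 9, 4, 5, 6, 0, 12, 8, 10, 11, 14, 7, 13]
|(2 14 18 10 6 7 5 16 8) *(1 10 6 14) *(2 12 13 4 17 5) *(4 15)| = |(1 10 14 18 6 7 2)(4 17 5 16 8 12 13 15)| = 56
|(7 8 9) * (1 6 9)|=5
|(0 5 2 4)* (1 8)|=|(0 5 2 4)(1 8)|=4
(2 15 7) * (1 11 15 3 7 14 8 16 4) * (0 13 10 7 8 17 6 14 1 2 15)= (0 13 10 7 15 1 11)(2 3 8 16 4)(6 14 17)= [13, 11, 3, 8, 2, 5, 14, 15, 16, 9, 7, 0, 12, 10, 17, 1, 4, 6]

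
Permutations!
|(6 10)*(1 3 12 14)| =4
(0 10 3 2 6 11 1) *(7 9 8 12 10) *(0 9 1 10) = (0 7 1 9 8 12)(2 6 11 10 3) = [7, 9, 6, 2, 4, 5, 11, 1, 12, 8, 3, 10, 0]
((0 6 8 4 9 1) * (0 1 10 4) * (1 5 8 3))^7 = (0 6 3 1 5 8)(4 9 10)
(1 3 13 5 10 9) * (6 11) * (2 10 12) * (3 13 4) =(1 13 5 12 2 10 9)(3 4)(6 11) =[0, 13, 10, 4, 3, 12, 11, 7, 8, 1, 9, 6, 2, 5]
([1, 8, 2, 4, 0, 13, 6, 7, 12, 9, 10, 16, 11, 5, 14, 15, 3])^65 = (0 1 8 12 11 16 3 4)(5 13)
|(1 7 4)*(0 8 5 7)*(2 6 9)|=6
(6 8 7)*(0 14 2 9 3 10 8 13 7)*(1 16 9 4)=(0 14 2 4 1 16 9 3 10 8)(6 13 7)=[14, 16, 4, 10, 1, 5, 13, 6, 0, 3, 8, 11, 12, 7, 2, 15, 9]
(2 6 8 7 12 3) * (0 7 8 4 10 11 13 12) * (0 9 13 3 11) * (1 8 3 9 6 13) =(0 7 6 4 10)(1 8 3 2 13 12 11 9) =[7, 8, 13, 2, 10, 5, 4, 6, 3, 1, 0, 9, 11, 12]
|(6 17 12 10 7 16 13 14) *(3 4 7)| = |(3 4 7 16 13 14 6 17 12 10)| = 10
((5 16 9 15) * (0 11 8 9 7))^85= (0 5 8 7 15 11 16 9)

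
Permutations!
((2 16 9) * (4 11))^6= ((2 16 9)(4 11))^6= (16)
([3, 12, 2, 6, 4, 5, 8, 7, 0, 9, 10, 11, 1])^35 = (0 8 6 3)(1 12)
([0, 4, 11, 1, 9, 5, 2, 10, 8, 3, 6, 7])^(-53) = (1 3 9 4)(2 7 6 11 10)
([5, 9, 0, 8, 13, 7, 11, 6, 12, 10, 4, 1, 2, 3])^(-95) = (0 6 9 13 12 5 11 10 3 2 7 1 4 8)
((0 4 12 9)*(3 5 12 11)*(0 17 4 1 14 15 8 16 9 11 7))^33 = ((0 1 14 15 8 16 9 17 4 7)(3 5 12 11))^33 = (0 15 9 7 14 16 4 1 8 17)(3 5 12 11)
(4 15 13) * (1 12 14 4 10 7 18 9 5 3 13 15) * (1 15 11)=[0, 12, 2, 13, 15, 3, 6, 18, 8, 5, 7, 1, 14, 10, 4, 11, 16, 17, 9]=(1 12 14 4 15 11)(3 13 10 7 18 9 5)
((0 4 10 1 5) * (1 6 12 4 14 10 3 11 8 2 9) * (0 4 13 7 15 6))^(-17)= (0 14 10)(1 9 2 8 11 3 4 5)(6 7 12 15 13)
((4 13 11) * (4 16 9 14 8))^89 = ((4 13 11 16 9 14 8))^89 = (4 14 16 13 8 9 11)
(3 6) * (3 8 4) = (3 6 8 4) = [0, 1, 2, 6, 3, 5, 8, 7, 4]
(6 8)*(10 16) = (6 8)(10 16) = [0, 1, 2, 3, 4, 5, 8, 7, 6, 9, 16, 11, 12, 13, 14, 15, 10]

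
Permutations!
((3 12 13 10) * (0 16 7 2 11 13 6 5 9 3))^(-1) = ((0 16 7 2 11 13 10)(3 12 6 5 9))^(-1) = (0 10 13 11 2 7 16)(3 9 5 6 12)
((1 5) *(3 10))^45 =((1 5)(3 10))^45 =(1 5)(3 10)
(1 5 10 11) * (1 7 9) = (1 5 10 11 7 9) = [0, 5, 2, 3, 4, 10, 6, 9, 8, 1, 11, 7]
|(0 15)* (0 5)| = 3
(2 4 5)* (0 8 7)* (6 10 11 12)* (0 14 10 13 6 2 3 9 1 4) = (0 8 7 14 10 11 12 2)(1 4 5 3 9)(6 13) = [8, 4, 0, 9, 5, 3, 13, 14, 7, 1, 11, 12, 2, 6, 10]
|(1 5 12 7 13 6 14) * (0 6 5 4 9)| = 12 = |(0 6 14 1 4 9)(5 12 7 13)|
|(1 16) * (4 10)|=|(1 16)(4 10)|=2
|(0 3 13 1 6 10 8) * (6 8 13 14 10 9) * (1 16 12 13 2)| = |(0 3 14 10 2 1 8)(6 9)(12 13 16)| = 42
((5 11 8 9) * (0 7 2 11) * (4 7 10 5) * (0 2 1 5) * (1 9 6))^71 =((0 10)(1 5 2 11 8 6)(4 7 9))^71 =(0 10)(1 6 8 11 2 5)(4 9 7)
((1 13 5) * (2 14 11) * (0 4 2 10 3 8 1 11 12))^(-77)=(0 14 4 12 2)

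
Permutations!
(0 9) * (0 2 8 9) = [0, 1, 8, 3, 4, 5, 6, 7, 9, 2] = (2 8 9)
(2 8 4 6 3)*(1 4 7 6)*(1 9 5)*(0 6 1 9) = (0 6 3 2 8 7 1 4)(5 9) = [6, 4, 8, 2, 0, 9, 3, 1, 7, 5]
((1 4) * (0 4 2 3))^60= (4)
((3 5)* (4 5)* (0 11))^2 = (11)(3 5 4)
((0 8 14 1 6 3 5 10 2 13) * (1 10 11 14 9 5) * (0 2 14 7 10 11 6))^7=(2 13)(7 11 14 10)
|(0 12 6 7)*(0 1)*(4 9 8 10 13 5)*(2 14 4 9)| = |(0 12 6 7 1)(2 14 4)(5 9 8 10 13)| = 15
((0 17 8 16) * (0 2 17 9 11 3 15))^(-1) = (0 15 3 11 9)(2 16 8 17)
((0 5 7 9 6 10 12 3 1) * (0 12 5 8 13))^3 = ((0 8 13)(1 12 3)(5 7 9 6 10))^3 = (13)(5 6 7 10 9)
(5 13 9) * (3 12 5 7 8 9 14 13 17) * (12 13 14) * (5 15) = (3 13 12 15 5 17)(7 8 9) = [0, 1, 2, 13, 4, 17, 6, 8, 9, 7, 10, 11, 15, 12, 14, 5, 16, 3]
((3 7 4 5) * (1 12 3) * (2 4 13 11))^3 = (1 7 2)(3 11 5)(4 12 13)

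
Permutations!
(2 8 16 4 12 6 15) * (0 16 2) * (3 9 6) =[16, 1, 8, 9, 12, 5, 15, 7, 2, 6, 10, 11, 3, 13, 14, 0, 4] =(0 16 4 12 3 9 6 15)(2 8)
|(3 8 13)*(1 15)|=|(1 15)(3 8 13)|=6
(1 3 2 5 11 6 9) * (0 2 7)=(0 2 5 11 6 9 1 3 7)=[2, 3, 5, 7, 4, 11, 9, 0, 8, 1, 10, 6]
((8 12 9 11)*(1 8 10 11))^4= ((1 8 12 9)(10 11))^4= (12)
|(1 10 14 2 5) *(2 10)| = 6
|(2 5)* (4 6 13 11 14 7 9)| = 14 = |(2 5)(4 6 13 11 14 7 9)|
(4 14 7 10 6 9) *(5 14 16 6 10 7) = (4 16 6 9)(5 14) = [0, 1, 2, 3, 16, 14, 9, 7, 8, 4, 10, 11, 12, 13, 5, 15, 6]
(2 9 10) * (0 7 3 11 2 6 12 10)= [7, 1, 9, 11, 4, 5, 12, 3, 8, 0, 6, 2, 10]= (0 7 3 11 2 9)(6 12 10)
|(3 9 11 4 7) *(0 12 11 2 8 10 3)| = 5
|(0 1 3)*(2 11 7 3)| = |(0 1 2 11 7 3)| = 6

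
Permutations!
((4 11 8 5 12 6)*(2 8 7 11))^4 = ((2 8 5 12 6 4)(7 11))^4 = (2 6 5)(4 12 8)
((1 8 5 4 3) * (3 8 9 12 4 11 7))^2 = (1 12 8 11 3 9 4 5 7)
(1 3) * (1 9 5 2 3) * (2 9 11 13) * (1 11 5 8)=[0, 11, 3, 5, 4, 9, 6, 7, 1, 8, 10, 13, 12, 2]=(1 11 13 2 3 5 9 8)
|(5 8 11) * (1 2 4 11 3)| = 7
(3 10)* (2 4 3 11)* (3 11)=[0, 1, 4, 10, 11, 5, 6, 7, 8, 9, 3, 2]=(2 4 11)(3 10)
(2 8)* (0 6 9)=(0 6 9)(2 8)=[6, 1, 8, 3, 4, 5, 9, 7, 2, 0]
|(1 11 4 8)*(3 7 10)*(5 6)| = |(1 11 4 8)(3 7 10)(5 6)| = 12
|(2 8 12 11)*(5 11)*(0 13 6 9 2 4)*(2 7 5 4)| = 11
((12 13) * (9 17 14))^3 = (17)(12 13)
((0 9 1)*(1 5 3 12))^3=((0 9 5 3 12 1))^3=(0 3)(1 5)(9 12)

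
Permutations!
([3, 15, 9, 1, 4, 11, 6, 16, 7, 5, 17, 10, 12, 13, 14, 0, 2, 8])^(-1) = (0 15 1 3)(2 16 7 8 17 10 11 5 9)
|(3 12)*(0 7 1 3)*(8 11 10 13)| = |(0 7 1 3 12)(8 11 10 13)| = 20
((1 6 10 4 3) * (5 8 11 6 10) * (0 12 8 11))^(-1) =((0 12 8)(1 10 4 3)(5 11 6))^(-1) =(0 8 12)(1 3 4 10)(5 6 11)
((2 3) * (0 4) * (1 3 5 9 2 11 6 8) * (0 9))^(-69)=(0 4 9 2 5)(1 3 11 6 8)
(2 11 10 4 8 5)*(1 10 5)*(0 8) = [8, 10, 11, 3, 0, 2, 6, 7, 1, 9, 4, 5] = (0 8 1 10 4)(2 11 5)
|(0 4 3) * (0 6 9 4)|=|(3 6 9 4)|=4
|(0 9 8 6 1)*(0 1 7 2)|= 6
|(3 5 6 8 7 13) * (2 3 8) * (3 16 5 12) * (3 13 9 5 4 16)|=18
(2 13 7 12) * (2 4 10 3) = (2 13 7 12 4 10 3) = [0, 1, 13, 2, 10, 5, 6, 12, 8, 9, 3, 11, 4, 7]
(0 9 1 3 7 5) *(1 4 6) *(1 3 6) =(0 9 4 1 6 3 7 5) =[9, 6, 2, 7, 1, 0, 3, 5, 8, 4]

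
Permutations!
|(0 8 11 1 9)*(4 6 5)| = |(0 8 11 1 9)(4 6 5)| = 15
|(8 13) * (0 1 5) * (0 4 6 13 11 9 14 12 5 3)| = |(0 1 3)(4 6 13 8 11 9 14 12 5)| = 9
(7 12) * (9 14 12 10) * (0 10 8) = (0 10 9 14 12 7 8) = [10, 1, 2, 3, 4, 5, 6, 8, 0, 14, 9, 11, 7, 13, 12]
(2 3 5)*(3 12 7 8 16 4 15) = [0, 1, 12, 5, 15, 2, 6, 8, 16, 9, 10, 11, 7, 13, 14, 3, 4] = (2 12 7 8 16 4 15 3 5)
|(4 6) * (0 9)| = 2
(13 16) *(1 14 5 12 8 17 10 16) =(1 14 5 12 8 17 10 16 13) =[0, 14, 2, 3, 4, 12, 6, 7, 17, 9, 16, 11, 8, 1, 5, 15, 13, 10]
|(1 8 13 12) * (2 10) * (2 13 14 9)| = 8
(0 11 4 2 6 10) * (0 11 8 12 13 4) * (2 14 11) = [8, 1, 6, 3, 14, 5, 10, 7, 12, 9, 2, 0, 13, 4, 11] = (0 8 12 13 4 14 11)(2 6 10)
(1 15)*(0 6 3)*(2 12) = (0 6 3)(1 15)(2 12) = [6, 15, 12, 0, 4, 5, 3, 7, 8, 9, 10, 11, 2, 13, 14, 1]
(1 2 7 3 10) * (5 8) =(1 2 7 3 10)(5 8) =[0, 2, 7, 10, 4, 8, 6, 3, 5, 9, 1]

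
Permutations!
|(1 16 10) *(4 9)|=6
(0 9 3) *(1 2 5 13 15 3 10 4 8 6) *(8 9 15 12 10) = (0 15 3)(1 2 5 13 12 10 4 9 8 6) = [15, 2, 5, 0, 9, 13, 1, 7, 6, 8, 4, 11, 10, 12, 14, 3]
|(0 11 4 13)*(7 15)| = |(0 11 4 13)(7 15)| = 4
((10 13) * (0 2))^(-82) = (13)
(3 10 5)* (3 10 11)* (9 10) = (3 11)(5 9 10) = [0, 1, 2, 11, 4, 9, 6, 7, 8, 10, 5, 3]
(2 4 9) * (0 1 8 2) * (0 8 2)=(0 1 2 4 9 8)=[1, 2, 4, 3, 9, 5, 6, 7, 0, 8]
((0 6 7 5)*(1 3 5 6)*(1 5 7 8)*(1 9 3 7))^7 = (0 5)(1 7 6 8 9 3)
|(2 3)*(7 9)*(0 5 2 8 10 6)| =|(0 5 2 3 8 10 6)(7 9)| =14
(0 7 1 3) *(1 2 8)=(0 7 2 8 1 3)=[7, 3, 8, 0, 4, 5, 6, 2, 1]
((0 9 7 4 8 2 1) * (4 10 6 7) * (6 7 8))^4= ((0 9 4 6 8 2 1)(7 10))^4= (10)(0 8 9 2 4 1 6)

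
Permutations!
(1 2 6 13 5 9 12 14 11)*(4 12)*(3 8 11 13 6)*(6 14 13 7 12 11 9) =(1 2 3 8 9 4 11)(5 6 14 7 12 13) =[0, 2, 3, 8, 11, 6, 14, 12, 9, 4, 10, 1, 13, 5, 7]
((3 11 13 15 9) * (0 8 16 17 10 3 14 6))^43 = (0 13 16 9 10 6 11 8 15 17 14 3)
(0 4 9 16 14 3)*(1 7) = (0 4 9 16 14 3)(1 7) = [4, 7, 2, 0, 9, 5, 6, 1, 8, 16, 10, 11, 12, 13, 3, 15, 14]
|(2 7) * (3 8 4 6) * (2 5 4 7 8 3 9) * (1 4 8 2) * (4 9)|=6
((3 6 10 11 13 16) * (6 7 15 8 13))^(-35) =(3 7 15 8 13 16)(6 10 11)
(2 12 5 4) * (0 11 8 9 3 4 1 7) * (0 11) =(1 7 11 8 9 3 4 2 12 5) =[0, 7, 12, 4, 2, 1, 6, 11, 9, 3, 10, 8, 5]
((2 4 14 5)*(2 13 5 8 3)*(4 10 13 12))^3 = ((2 10 13 5 12 4 14 8 3))^3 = (2 5 14)(3 13 4)(8 10 12)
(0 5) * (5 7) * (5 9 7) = (0 5)(7 9) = [5, 1, 2, 3, 4, 0, 6, 9, 8, 7]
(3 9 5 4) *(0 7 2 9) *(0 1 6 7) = [0, 6, 9, 1, 3, 4, 7, 2, 8, 5] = (1 6 7 2 9 5 4 3)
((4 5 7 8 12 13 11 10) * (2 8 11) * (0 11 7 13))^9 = ((0 11 10 4 5 13 2 8 12))^9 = (13)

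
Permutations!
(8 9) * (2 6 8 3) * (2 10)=[0, 1, 6, 10, 4, 5, 8, 7, 9, 3, 2]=(2 6 8 9 3 10)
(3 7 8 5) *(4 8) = (3 7 4 8 5) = [0, 1, 2, 7, 8, 3, 6, 4, 5]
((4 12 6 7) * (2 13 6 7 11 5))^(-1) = (2 5 11 6 13)(4 7 12) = ((2 13 6 11 5)(4 12 7))^(-1)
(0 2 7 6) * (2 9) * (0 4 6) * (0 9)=(2 7 9)(4 6)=[0, 1, 7, 3, 6, 5, 4, 9, 8, 2]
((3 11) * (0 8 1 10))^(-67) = ((0 8 1 10)(3 11))^(-67) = (0 8 1 10)(3 11)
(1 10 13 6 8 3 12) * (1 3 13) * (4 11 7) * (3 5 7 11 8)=(1 10)(3 12 5 7 4 8 13 6)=[0, 10, 2, 12, 8, 7, 3, 4, 13, 9, 1, 11, 5, 6]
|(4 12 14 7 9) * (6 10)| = 10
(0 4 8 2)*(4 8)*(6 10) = [8, 1, 0, 3, 4, 5, 10, 7, 2, 9, 6] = (0 8 2)(6 10)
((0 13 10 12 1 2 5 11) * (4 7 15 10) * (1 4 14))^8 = ((0 13 14 1 2 5 11)(4 7 15 10 12))^8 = (0 13 14 1 2 5 11)(4 10 7 12 15)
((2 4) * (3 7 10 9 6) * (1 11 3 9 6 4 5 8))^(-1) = (1 8 5 2 4 9 6 10 7 3 11)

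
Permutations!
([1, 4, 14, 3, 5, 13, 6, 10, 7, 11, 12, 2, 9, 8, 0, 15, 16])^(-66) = (16)(0 14 2 11 9 12 10 7 8 13 5 4 1)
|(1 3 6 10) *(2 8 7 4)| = 4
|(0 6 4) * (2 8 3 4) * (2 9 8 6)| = |(0 2 6 9 8 3 4)| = 7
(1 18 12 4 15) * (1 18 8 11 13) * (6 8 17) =(1 17 6 8 11 13)(4 15 18 12) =[0, 17, 2, 3, 15, 5, 8, 7, 11, 9, 10, 13, 4, 1, 14, 18, 16, 6, 12]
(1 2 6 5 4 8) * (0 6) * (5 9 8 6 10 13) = [10, 2, 0, 3, 6, 4, 9, 7, 1, 8, 13, 11, 12, 5] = (0 10 13 5 4 6 9 8 1 2)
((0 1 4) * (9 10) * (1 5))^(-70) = ((0 5 1 4)(9 10))^(-70) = (10)(0 1)(4 5)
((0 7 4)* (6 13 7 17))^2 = (0 6 7)(4 17 13)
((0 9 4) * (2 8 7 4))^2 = (0 2 7)(4 9 8)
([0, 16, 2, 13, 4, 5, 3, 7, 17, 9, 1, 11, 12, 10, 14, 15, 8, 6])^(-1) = (1 10 13 3 6 17 8 16)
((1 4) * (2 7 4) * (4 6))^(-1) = ((1 2 7 6 4))^(-1) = (1 4 6 7 2)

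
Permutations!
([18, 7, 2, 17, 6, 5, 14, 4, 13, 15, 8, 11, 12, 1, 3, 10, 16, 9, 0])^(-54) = [0, 17, 2, 13, 15, 5, 10, 9, 14, 7, 6, 11, 12, 3, 8, 4, 16, 1, 18]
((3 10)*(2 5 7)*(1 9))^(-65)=(1 9)(2 5 7)(3 10)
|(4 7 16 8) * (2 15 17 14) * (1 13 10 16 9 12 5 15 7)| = 24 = |(1 13 10 16 8 4)(2 7 9 12 5 15 17 14)|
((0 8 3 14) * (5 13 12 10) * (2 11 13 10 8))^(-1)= ((0 2 11 13 12 8 3 14)(5 10))^(-1)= (0 14 3 8 12 13 11 2)(5 10)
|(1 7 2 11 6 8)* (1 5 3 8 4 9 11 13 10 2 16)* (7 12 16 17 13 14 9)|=30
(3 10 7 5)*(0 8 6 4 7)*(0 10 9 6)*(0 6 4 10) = (0 8 6 10)(3 9 4 7 5) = [8, 1, 2, 9, 7, 3, 10, 5, 6, 4, 0]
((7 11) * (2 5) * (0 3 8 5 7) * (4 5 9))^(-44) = (0 3 8 9 4 5 2 7 11)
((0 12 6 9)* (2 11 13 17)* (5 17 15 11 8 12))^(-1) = ((0 5 17 2 8 12 6 9)(11 13 15))^(-1) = (0 9 6 12 8 2 17 5)(11 15 13)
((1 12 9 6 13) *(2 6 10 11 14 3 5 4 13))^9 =((1 12 9 10 11 14 3 5 4 13)(2 6))^9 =(1 13 4 5 3 14 11 10 9 12)(2 6)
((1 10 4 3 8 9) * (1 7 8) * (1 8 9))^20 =(10)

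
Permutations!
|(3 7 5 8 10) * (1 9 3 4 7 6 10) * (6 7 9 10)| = 8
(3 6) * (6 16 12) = (3 16 12 6) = [0, 1, 2, 16, 4, 5, 3, 7, 8, 9, 10, 11, 6, 13, 14, 15, 12]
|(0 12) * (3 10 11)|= |(0 12)(3 10 11)|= 6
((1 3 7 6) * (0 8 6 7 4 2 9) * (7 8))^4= ((0 7 8 6 1 3 4 2 9))^4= (0 1 9 6 2 8 4 7 3)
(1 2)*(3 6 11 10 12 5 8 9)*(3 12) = (1 2)(3 6 11 10)(5 8 9 12) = [0, 2, 1, 6, 4, 8, 11, 7, 9, 12, 3, 10, 5]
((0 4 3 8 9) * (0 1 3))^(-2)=(1 8)(3 9)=((0 4)(1 3 8 9))^(-2)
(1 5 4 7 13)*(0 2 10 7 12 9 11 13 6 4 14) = (0 2 10 7 6 4 12 9 11 13 1 5 14) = [2, 5, 10, 3, 12, 14, 4, 6, 8, 11, 7, 13, 9, 1, 0]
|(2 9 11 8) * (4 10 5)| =12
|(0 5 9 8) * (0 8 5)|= 2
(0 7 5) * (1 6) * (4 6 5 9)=(0 7 9 4 6 1 5)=[7, 5, 2, 3, 6, 0, 1, 9, 8, 4]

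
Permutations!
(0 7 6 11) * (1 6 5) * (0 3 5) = (0 7)(1 6 11 3 5) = [7, 6, 2, 5, 4, 1, 11, 0, 8, 9, 10, 3]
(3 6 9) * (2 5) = (2 5)(3 6 9) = [0, 1, 5, 6, 4, 2, 9, 7, 8, 3]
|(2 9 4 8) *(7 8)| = 5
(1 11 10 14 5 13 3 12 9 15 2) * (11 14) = [0, 14, 1, 12, 4, 13, 6, 7, 8, 15, 11, 10, 9, 3, 5, 2] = (1 14 5 13 3 12 9 15 2)(10 11)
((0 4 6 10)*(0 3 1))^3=((0 4 6 10 3 1))^3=(0 10)(1 6)(3 4)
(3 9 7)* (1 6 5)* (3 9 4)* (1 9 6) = [0, 1, 2, 4, 3, 9, 5, 6, 8, 7] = (3 4)(5 9 7 6)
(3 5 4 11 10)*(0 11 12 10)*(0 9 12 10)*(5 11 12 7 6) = [12, 1, 2, 11, 10, 4, 5, 6, 8, 7, 3, 9, 0] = (0 12)(3 11 9 7 6 5 4 10)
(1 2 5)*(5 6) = [0, 2, 6, 3, 4, 1, 5] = (1 2 6 5)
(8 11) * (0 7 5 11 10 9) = (0 7 5 11 8 10 9) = [7, 1, 2, 3, 4, 11, 6, 5, 10, 0, 9, 8]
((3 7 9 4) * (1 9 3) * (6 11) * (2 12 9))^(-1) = ((1 2 12 9 4)(3 7)(6 11))^(-1) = (1 4 9 12 2)(3 7)(6 11)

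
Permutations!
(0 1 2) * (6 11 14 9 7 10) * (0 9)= (0 1 2 9 7 10 6 11 14)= [1, 2, 9, 3, 4, 5, 11, 10, 8, 7, 6, 14, 12, 13, 0]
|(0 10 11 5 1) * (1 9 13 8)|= 8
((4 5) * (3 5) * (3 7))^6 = (3 4)(5 7)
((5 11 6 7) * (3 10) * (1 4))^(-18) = ((1 4)(3 10)(5 11 6 7))^(-18) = (5 6)(7 11)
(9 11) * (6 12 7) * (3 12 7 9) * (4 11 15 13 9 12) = [0, 1, 2, 4, 11, 5, 7, 6, 8, 15, 10, 3, 12, 9, 14, 13] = (3 4 11)(6 7)(9 15 13)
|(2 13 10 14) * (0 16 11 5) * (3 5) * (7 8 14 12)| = 35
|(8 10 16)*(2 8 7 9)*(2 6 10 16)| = 7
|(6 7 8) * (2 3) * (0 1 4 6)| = 6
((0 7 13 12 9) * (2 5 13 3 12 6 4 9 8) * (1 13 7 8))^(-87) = (0 6 12 5)(1 7 8 4)(2 9 13 3) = ((0 8 2 5 7 3 12 1 13 6 4 9))^(-87)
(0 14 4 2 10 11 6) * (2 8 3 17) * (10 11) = (0 14 4 8 3 17 2 11 6) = [14, 1, 11, 17, 8, 5, 0, 7, 3, 9, 10, 6, 12, 13, 4, 15, 16, 2]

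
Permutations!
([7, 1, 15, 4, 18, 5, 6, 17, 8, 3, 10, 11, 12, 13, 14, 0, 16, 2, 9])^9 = (0 15 2 17 7)(3 4 18 9)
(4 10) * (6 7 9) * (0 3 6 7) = (0 3 6)(4 10)(7 9) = [3, 1, 2, 6, 10, 5, 0, 9, 8, 7, 4]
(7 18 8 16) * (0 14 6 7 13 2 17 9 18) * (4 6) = (0 14 4 6 7)(2 17 9 18 8 16 13) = [14, 1, 17, 3, 6, 5, 7, 0, 16, 18, 10, 11, 12, 2, 4, 15, 13, 9, 8]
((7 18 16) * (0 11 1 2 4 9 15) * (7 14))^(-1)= ((0 11 1 2 4 9 15)(7 18 16 14))^(-1)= (0 15 9 4 2 1 11)(7 14 16 18)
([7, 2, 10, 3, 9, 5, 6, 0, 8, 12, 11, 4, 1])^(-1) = (0 7)(1 12 9 4 11 10 2)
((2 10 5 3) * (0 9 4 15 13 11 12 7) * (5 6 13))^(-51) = ((0 9 4 15 5 3 2 10 6 13 11 12 7))^(-51) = (0 9 4 15 5 3 2 10 6 13 11 12 7)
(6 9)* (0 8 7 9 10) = (0 8 7 9 6 10) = [8, 1, 2, 3, 4, 5, 10, 9, 7, 6, 0]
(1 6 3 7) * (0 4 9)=(0 4 9)(1 6 3 7)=[4, 6, 2, 7, 9, 5, 3, 1, 8, 0]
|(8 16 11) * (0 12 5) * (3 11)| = 12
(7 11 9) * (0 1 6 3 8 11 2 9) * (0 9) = [1, 6, 0, 8, 4, 5, 3, 2, 11, 7, 10, 9] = (0 1 6 3 8 11 9 7 2)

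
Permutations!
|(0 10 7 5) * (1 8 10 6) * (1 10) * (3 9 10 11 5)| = |(0 6 11 5)(1 8)(3 9 10 7)| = 4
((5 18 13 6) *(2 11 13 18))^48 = ((18)(2 11 13 6 5))^48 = (18)(2 6 11 5 13)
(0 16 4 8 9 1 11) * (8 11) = (0 16 4 11)(1 8 9) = [16, 8, 2, 3, 11, 5, 6, 7, 9, 1, 10, 0, 12, 13, 14, 15, 4]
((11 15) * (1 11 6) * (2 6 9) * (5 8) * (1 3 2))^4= ((1 11 15 9)(2 6 3)(5 8))^4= (15)(2 6 3)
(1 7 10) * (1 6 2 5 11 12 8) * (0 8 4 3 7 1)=[8, 1, 5, 7, 3, 11, 2, 10, 0, 9, 6, 12, 4]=(0 8)(2 5 11 12 4 3 7 10 6)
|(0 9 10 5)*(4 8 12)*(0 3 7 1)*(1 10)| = 12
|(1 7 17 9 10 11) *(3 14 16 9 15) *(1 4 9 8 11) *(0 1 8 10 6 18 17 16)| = |(0 1 7 16 10 8 11 4 9 6 18 17 15 3 14)| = 15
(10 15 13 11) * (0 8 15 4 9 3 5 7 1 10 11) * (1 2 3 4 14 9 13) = (0 8 15 1 10 14 9 4 13)(2 3 5 7) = [8, 10, 3, 5, 13, 7, 6, 2, 15, 4, 14, 11, 12, 0, 9, 1]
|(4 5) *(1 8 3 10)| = |(1 8 3 10)(4 5)| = 4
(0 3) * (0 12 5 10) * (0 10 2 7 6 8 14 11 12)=(0 3)(2 7 6 8 14 11 12 5)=[3, 1, 7, 0, 4, 2, 8, 6, 14, 9, 10, 12, 5, 13, 11]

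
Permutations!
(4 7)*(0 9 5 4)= (0 9 5 4 7)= [9, 1, 2, 3, 7, 4, 6, 0, 8, 5]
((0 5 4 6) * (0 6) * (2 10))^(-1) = ((0 5 4)(2 10))^(-1) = (0 4 5)(2 10)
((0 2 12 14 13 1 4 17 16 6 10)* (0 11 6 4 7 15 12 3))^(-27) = ((0 2 3)(1 7 15 12 14 13)(4 17 16)(6 10 11))^(-27) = (17)(1 12)(7 14)(13 15)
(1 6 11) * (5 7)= (1 6 11)(5 7)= [0, 6, 2, 3, 4, 7, 11, 5, 8, 9, 10, 1]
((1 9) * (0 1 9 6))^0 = ((9)(0 1 6))^0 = (9)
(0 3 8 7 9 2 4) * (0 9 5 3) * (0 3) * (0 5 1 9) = (0 3 8 7 1 9 2 4) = [3, 9, 4, 8, 0, 5, 6, 1, 7, 2]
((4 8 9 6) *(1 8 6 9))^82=(9)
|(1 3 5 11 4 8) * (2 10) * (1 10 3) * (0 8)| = |(0 8 10 2 3 5 11 4)| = 8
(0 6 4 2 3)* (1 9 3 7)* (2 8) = (0 6 4 8 2 7 1 9 3) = [6, 9, 7, 0, 8, 5, 4, 1, 2, 3]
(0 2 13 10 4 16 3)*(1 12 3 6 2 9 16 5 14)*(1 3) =(0 9 16 6 2 13 10 4 5 14 3)(1 12) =[9, 12, 13, 0, 5, 14, 2, 7, 8, 16, 4, 11, 1, 10, 3, 15, 6]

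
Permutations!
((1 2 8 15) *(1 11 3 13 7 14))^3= (1 15 13)(2 11 7)(3 14 8)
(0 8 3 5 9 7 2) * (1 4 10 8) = (0 1 4 10 8 3 5 9 7 2) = [1, 4, 0, 5, 10, 9, 6, 2, 3, 7, 8]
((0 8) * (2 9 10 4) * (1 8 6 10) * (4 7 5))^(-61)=(0 8 1 9 2 4 5 7 10 6)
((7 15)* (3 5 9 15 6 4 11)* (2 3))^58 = (2 15 11 9 4 5 6 3 7)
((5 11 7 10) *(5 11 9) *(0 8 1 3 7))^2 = (0 1 7 11 8 3 10)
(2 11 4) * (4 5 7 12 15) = (2 11 5 7 12 15 4) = [0, 1, 11, 3, 2, 7, 6, 12, 8, 9, 10, 5, 15, 13, 14, 4]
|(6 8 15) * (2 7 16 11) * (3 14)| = |(2 7 16 11)(3 14)(6 8 15)| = 12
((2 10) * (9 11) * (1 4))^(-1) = (1 4)(2 10)(9 11)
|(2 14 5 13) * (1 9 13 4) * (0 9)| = 8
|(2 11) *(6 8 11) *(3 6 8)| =6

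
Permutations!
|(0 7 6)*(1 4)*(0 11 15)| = 10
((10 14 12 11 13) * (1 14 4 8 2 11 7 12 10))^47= ((1 14 10 4 8 2 11 13)(7 12))^47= (1 13 11 2 8 4 10 14)(7 12)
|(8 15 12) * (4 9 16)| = |(4 9 16)(8 15 12)| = 3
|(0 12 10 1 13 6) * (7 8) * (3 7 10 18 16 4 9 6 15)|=7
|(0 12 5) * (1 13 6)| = 3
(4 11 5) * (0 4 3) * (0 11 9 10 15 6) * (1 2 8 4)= (0 1 2 8 4 9 10 15 6)(3 11 5)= [1, 2, 8, 11, 9, 3, 0, 7, 4, 10, 15, 5, 12, 13, 14, 6]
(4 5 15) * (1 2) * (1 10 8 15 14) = [0, 2, 10, 3, 5, 14, 6, 7, 15, 9, 8, 11, 12, 13, 1, 4] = (1 2 10 8 15 4 5 14)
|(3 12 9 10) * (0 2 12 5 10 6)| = 15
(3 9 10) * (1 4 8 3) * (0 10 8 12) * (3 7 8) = [10, 4, 2, 9, 12, 5, 6, 8, 7, 3, 1, 11, 0] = (0 10 1 4 12)(3 9)(7 8)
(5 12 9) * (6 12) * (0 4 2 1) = [4, 0, 1, 3, 2, 6, 12, 7, 8, 5, 10, 11, 9] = (0 4 2 1)(5 6 12 9)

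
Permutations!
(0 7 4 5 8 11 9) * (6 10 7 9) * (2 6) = (0 9)(2 6 10 7 4 5 8 11) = [9, 1, 6, 3, 5, 8, 10, 4, 11, 0, 7, 2]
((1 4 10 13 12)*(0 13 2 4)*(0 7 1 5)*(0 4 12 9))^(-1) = (0 9 13)(1 7)(2 10 4 5 12)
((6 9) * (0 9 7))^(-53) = (0 7 6 9)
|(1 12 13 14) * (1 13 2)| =6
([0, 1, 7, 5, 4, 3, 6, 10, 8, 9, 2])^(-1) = [0, 1, 10, 5, 4, 3, 6, 2, 8, 9, 7]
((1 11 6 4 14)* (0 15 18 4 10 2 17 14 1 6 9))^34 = ((0 15 18 4 1 11 9)(2 17 14 6 10))^34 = (0 9 11 1 4 18 15)(2 10 6 14 17)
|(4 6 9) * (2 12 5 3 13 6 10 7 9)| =12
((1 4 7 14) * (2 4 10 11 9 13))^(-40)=((1 10 11 9 13 2 4 7 14))^(-40)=(1 2 10 4 11 7 9 14 13)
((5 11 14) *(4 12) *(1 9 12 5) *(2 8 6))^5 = (1 11 4 9 14 5 12)(2 6 8)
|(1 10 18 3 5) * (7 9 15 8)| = |(1 10 18 3 5)(7 9 15 8)| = 20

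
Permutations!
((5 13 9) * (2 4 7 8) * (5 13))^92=((2 4 7 8)(9 13))^92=(13)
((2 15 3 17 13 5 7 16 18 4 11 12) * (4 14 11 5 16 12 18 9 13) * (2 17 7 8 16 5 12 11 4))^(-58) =((2 15 3 7 11 18 14 4 12 17)(5 8 16 9 13))^(-58) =(2 3 11 14 12)(4 17 15 7 18)(5 16 13 8 9)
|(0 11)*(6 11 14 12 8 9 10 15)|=|(0 14 12 8 9 10 15 6 11)|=9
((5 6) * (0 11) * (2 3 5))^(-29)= (0 11)(2 6 5 3)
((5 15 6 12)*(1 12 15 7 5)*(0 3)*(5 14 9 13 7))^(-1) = (0 3)(1 12)(6 15)(7 13 9 14)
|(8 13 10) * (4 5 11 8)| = |(4 5 11 8 13 10)| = 6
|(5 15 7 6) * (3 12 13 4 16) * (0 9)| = 20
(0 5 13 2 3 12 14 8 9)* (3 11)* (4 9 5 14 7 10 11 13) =(0 14 8 5 4 9)(2 13)(3 12 7 10 11) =[14, 1, 13, 12, 9, 4, 6, 10, 5, 0, 11, 3, 7, 2, 8]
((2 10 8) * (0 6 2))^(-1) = ((0 6 2 10 8))^(-1) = (0 8 10 2 6)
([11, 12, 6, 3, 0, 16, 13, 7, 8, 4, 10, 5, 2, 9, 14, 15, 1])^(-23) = (0 4 9 13 6 2 12 1 16 5 11)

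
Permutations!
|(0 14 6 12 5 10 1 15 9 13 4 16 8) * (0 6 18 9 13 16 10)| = |(0 14 18 9 16 8 6 12 5)(1 15 13 4 10)| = 45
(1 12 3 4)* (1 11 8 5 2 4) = (1 12 3)(2 4 11 8 5) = [0, 12, 4, 1, 11, 2, 6, 7, 5, 9, 10, 8, 3]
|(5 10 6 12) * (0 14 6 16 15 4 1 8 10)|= 30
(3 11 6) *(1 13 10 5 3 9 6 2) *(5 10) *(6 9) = (1 13 5 3 11 2) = [0, 13, 1, 11, 4, 3, 6, 7, 8, 9, 10, 2, 12, 5]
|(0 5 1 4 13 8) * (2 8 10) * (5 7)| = 9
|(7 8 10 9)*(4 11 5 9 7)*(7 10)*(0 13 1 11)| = 14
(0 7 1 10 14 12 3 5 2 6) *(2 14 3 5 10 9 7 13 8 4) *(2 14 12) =(0 13 8 4 14 2 6)(1 9 7)(3 10)(5 12) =[13, 9, 6, 10, 14, 12, 0, 1, 4, 7, 3, 11, 5, 8, 2]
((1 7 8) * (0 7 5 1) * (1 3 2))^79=(0 7 8)(1 2 3 5)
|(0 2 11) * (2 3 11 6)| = |(0 3 11)(2 6)| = 6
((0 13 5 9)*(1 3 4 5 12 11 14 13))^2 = (0 3 5)(1 4 9)(11 13)(12 14)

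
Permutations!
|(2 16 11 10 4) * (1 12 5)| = |(1 12 5)(2 16 11 10 4)| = 15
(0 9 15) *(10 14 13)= (0 9 15)(10 14 13)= [9, 1, 2, 3, 4, 5, 6, 7, 8, 15, 14, 11, 12, 10, 13, 0]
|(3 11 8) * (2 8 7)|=5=|(2 8 3 11 7)|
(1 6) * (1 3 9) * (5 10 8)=[0, 6, 2, 9, 4, 10, 3, 7, 5, 1, 8]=(1 6 3 9)(5 10 8)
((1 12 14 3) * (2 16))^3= (1 3 14 12)(2 16)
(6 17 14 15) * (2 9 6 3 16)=(2 9 6 17 14 15 3 16)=[0, 1, 9, 16, 4, 5, 17, 7, 8, 6, 10, 11, 12, 13, 15, 3, 2, 14]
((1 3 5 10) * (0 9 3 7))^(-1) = ((0 9 3 5 10 1 7))^(-1) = (0 7 1 10 5 3 9)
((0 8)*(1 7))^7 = ((0 8)(1 7))^7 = (0 8)(1 7)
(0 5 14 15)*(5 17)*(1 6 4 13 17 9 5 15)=(0 9 5 14 1 6 4 13 17 15)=[9, 6, 2, 3, 13, 14, 4, 7, 8, 5, 10, 11, 12, 17, 1, 0, 16, 15]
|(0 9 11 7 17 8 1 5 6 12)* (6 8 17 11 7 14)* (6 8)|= 10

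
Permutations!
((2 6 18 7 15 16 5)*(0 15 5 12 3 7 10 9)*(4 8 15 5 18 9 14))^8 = ((0 5 2 6 9)(3 7 18 10 14 4 8 15 16 12))^8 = (0 6 5 9 2)(3 16 8 14 18)(4 10 7 12 15)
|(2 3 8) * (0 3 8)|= 2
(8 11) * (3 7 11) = [0, 1, 2, 7, 4, 5, 6, 11, 3, 9, 10, 8] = (3 7 11 8)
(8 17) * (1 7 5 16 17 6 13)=[0, 7, 2, 3, 4, 16, 13, 5, 6, 9, 10, 11, 12, 1, 14, 15, 17, 8]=(1 7 5 16 17 8 6 13)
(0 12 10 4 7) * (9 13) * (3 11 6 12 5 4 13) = (0 5 4 7)(3 11 6 12 10 13 9) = [5, 1, 2, 11, 7, 4, 12, 0, 8, 3, 13, 6, 10, 9]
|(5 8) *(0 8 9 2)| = 5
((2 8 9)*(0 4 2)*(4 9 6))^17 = ((0 9)(2 8 6 4))^17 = (0 9)(2 8 6 4)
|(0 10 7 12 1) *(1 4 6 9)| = 8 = |(0 10 7 12 4 6 9 1)|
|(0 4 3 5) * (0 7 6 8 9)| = 8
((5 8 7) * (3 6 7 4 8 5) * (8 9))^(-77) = (3 6 7)(4 9 8)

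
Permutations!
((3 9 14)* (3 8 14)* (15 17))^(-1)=(3 9)(8 14)(15 17)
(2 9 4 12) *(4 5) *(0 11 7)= (0 11 7)(2 9 5 4 12)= [11, 1, 9, 3, 12, 4, 6, 0, 8, 5, 10, 7, 2]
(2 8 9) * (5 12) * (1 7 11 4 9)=(1 7 11 4 9 2 8)(5 12)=[0, 7, 8, 3, 9, 12, 6, 11, 1, 2, 10, 4, 5]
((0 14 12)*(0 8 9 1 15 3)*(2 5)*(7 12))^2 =((0 14 7 12 8 9 1 15 3)(2 5))^2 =(0 7 8 1 3 14 12 9 15)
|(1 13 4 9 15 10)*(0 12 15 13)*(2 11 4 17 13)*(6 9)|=10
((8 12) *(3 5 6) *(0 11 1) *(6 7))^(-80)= ((0 11 1)(3 5 7 6)(8 12))^(-80)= (12)(0 11 1)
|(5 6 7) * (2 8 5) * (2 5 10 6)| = 6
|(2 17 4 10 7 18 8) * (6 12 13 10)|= |(2 17 4 6 12 13 10 7 18 8)|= 10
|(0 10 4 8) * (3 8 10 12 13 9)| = 6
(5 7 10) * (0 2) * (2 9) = (0 9 2)(5 7 10) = [9, 1, 0, 3, 4, 7, 6, 10, 8, 2, 5]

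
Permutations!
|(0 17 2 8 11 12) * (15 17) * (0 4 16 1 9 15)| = |(1 9 15 17 2 8 11 12 4 16)| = 10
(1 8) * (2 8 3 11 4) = (1 3 11 4 2 8) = [0, 3, 8, 11, 2, 5, 6, 7, 1, 9, 10, 4]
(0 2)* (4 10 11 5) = [2, 1, 0, 3, 10, 4, 6, 7, 8, 9, 11, 5] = (0 2)(4 10 11 5)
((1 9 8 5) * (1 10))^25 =(10)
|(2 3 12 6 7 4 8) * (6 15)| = |(2 3 12 15 6 7 4 8)| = 8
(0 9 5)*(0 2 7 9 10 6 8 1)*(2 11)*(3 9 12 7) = (0 10 6 8 1)(2 3 9 5 11)(7 12) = [10, 0, 3, 9, 4, 11, 8, 12, 1, 5, 6, 2, 7]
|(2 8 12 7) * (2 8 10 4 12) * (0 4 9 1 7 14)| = |(0 4 12 14)(1 7 8 2 10 9)| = 12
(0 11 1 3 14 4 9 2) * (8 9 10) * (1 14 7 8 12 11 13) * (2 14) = [13, 3, 0, 7, 10, 5, 6, 8, 9, 14, 12, 2, 11, 1, 4] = (0 13 1 3 7 8 9 14 4 10 12 11 2)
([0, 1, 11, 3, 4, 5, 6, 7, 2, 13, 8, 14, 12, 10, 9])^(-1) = [0, 1, 8, 3, 4, 5, 6, 7, 10, 14, 13, 2, 12, 9, 11]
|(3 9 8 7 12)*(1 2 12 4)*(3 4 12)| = |(1 2 3 9 8 7 12 4)| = 8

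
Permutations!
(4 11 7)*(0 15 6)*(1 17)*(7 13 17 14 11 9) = (0 15 6)(1 14 11 13 17)(4 9 7) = [15, 14, 2, 3, 9, 5, 0, 4, 8, 7, 10, 13, 12, 17, 11, 6, 16, 1]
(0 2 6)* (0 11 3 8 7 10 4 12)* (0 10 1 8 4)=(0 2 6 11 3 4 12 10)(1 8 7)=[2, 8, 6, 4, 12, 5, 11, 1, 7, 9, 0, 3, 10]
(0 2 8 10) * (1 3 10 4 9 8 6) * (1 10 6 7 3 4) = [2, 4, 7, 6, 9, 5, 10, 3, 1, 8, 0] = (0 2 7 3 6 10)(1 4 9 8)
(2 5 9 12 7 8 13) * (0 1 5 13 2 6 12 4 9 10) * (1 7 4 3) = (0 7 8 2 13 6 12 4 9 3 1 5 10) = [7, 5, 13, 1, 9, 10, 12, 8, 2, 3, 0, 11, 4, 6]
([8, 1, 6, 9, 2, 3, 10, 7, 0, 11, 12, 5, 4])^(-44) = (2 6 10 12 4)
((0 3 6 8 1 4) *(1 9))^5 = (0 1 8 3 4 9 6)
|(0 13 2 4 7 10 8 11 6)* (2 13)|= |(13)(0 2 4 7 10 8 11 6)|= 8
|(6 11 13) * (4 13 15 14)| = 6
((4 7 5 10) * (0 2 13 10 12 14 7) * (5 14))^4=((0 2 13 10 4)(5 12)(7 14))^4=(14)(0 4 10 13 2)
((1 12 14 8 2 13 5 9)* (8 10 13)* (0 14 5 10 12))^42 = ((0 14 12 5 9 1)(2 8)(10 13))^42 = (14)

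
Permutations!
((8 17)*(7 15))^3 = ((7 15)(8 17))^3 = (7 15)(8 17)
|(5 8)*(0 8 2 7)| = |(0 8 5 2 7)| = 5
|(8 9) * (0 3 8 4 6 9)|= 3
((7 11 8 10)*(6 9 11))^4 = ((6 9 11 8 10 7))^4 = (6 10 11)(7 8 9)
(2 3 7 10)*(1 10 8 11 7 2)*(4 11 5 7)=(1 10)(2 3)(4 11)(5 7 8)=[0, 10, 3, 2, 11, 7, 6, 8, 5, 9, 1, 4]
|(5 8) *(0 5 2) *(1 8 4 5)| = |(0 1 8 2)(4 5)| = 4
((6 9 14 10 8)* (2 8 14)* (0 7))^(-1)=(0 7)(2 9 6 8)(10 14)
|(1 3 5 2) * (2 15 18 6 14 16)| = |(1 3 5 15 18 6 14 16 2)| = 9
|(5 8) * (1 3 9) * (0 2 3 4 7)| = |(0 2 3 9 1 4 7)(5 8)| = 14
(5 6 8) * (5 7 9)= (5 6 8 7 9)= [0, 1, 2, 3, 4, 6, 8, 9, 7, 5]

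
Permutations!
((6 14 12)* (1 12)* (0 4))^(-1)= (0 4)(1 14 6 12)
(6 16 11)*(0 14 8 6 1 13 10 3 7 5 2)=(0 14 8 6 16 11 1 13 10 3 7 5 2)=[14, 13, 0, 7, 4, 2, 16, 5, 6, 9, 3, 1, 12, 10, 8, 15, 11]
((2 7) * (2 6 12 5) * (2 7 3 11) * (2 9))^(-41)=((2 3 11 9)(5 7 6 12))^(-41)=(2 9 11 3)(5 12 6 7)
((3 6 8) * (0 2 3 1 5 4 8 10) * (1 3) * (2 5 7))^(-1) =((0 5 4 8 3 6 10)(1 7 2))^(-1) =(0 10 6 3 8 4 5)(1 2 7)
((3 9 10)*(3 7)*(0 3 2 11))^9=((0 3 9 10 7 2 11))^9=(0 9 7 11 3 10 2)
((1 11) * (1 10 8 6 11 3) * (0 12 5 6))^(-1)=(0 8 10 11 6 5 12)(1 3)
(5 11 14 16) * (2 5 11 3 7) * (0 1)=[1, 0, 5, 7, 4, 3, 6, 2, 8, 9, 10, 14, 12, 13, 16, 15, 11]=(0 1)(2 5 3 7)(11 14 16)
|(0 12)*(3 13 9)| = |(0 12)(3 13 9)| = 6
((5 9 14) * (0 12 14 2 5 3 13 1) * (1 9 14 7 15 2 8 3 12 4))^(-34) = (0 1 4)(2 14 7)(3 9)(5 12 15)(8 13)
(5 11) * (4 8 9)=(4 8 9)(5 11)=[0, 1, 2, 3, 8, 11, 6, 7, 9, 4, 10, 5]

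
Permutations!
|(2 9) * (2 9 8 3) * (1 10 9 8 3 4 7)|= 6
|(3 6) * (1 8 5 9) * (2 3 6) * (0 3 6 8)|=8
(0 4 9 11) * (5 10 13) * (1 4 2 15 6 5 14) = [2, 4, 15, 3, 9, 10, 5, 7, 8, 11, 13, 0, 12, 14, 1, 6] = (0 2 15 6 5 10 13 14 1 4 9 11)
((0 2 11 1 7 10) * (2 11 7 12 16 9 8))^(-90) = ((0 11 1 12 16 9 8 2 7 10))^(-90) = (16)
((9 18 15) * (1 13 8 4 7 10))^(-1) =((1 13 8 4 7 10)(9 18 15))^(-1) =(1 10 7 4 8 13)(9 15 18)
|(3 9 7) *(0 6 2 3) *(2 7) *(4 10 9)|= |(0 6 7)(2 3 4 10 9)|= 15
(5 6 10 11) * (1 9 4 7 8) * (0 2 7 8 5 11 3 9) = (11)(0 2 7 5 6 10 3 9 4 8 1) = [2, 0, 7, 9, 8, 6, 10, 5, 1, 4, 3, 11]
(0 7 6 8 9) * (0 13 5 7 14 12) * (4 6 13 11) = (0 14 12)(4 6 8 9 11)(5 7 13) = [14, 1, 2, 3, 6, 7, 8, 13, 9, 11, 10, 4, 0, 5, 12]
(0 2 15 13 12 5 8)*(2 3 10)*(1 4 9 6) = (0 3 10 2 15 13 12 5 8)(1 4 9 6) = [3, 4, 15, 10, 9, 8, 1, 7, 0, 6, 2, 11, 5, 12, 14, 13]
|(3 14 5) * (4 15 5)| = |(3 14 4 15 5)| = 5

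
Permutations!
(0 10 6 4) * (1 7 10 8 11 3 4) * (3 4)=(0 8 11 4)(1 7 10 6)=[8, 7, 2, 3, 0, 5, 1, 10, 11, 9, 6, 4]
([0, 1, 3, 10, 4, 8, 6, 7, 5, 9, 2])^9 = (10)(5 8)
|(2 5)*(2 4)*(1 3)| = 6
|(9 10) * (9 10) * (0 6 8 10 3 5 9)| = 7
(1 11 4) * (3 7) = [0, 11, 2, 7, 1, 5, 6, 3, 8, 9, 10, 4] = (1 11 4)(3 7)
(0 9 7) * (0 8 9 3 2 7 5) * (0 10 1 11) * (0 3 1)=(0 1 11 3 2 7 8 9 5 10)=[1, 11, 7, 2, 4, 10, 6, 8, 9, 5, 0, 3]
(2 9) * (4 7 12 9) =(2 4 7 12 9) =[0, 1, 4, 3, 7, 5, 6, 12, 8, 2, 10, 11, 9]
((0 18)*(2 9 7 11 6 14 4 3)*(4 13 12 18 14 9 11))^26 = (0 14 13 12 18)(2 4 9 11 3 7 6)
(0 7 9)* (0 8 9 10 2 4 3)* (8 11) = (0 7 10 2 4 3)(8 9 11) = [7, 1, 4, 0, 3, 5, 6, 10, 9, 11, 2, 8]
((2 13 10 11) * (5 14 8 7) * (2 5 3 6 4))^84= ((2 13 10 11 5 14 8 7 3 6 4))^84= (2 7 11 4 8 10 6 14 13 3 5)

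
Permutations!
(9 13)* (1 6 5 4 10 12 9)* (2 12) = (1 6 5 4 10 2 12 9 13) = [0, 6, 12, 3, 10, 4, 5, 7, 8, 13, 2, 11, 9, 1]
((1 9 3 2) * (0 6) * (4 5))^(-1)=(0 6)(1 2 3 9)(4 5)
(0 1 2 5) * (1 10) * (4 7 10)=[4, 2, 5, 3, 7, 0, 6, 10, 8, 9, 1]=(0 4 7 10 1 2 5)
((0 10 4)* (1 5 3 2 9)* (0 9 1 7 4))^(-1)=(0 10)(1 2 3 5)(4 7 9)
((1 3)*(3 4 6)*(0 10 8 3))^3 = (0 3 6 8 4 10 1)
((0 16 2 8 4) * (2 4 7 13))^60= (16)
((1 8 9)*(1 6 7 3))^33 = (1 6)(3 9)(7 8)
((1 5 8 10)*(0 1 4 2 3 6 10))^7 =(0 8 5 1)(2 6 4 3 10)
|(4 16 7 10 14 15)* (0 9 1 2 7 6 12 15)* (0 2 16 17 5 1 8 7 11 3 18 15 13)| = |(0 9 8 7 10 14 2 11 3 18 15 4 17 5 1 16 6 12 13)| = 19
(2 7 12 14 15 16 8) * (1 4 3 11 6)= (1 4 3 11 6)(2 7 12 14 15 16 8)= [0, 4, 7, 11, 3, 5, 1, 12, 2, 9, 10, 6, 14, 13, 15, 16, 8]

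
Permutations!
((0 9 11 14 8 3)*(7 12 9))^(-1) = (0 3 8 14 11 9 12 7)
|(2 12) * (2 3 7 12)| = |(3 7 12)| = 3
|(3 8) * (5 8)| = 3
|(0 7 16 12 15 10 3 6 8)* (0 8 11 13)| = 10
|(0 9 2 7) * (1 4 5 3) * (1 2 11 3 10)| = 12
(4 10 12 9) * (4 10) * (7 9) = (7 9 10 12) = [0, 1, 2, 3, 4, 5, 6, 9, 8, 10, 12, 11, 7]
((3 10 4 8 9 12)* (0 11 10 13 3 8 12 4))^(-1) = (0 10 11)(3 13)(4 9 8 12)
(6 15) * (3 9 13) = (3 9 13)(6 15) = [0, 1, 2, 9, 4, 5, 15, 7, 8, 13, 10, 11, 12, 3, 14, 6]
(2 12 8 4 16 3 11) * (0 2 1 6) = (0 2 12 8 4 16 3 11 1 6) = [2, 6, 12, 11, 16, 5, 0, 7, 4, 9, 10, 1, 8, 13, 14, 15, 3]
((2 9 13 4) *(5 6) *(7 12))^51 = ((2 9 13 4)(5 6)(7 12))^51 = (2 4 13 9)(5 6)(7 12)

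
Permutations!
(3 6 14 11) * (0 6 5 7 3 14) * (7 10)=(0 6)(3 5 10 7)(11 14)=[6, 1, 2, 5, 4, 10, 0, 3, 8, 9, 7, 14, 12, 13, 11]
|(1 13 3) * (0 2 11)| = |(0 2 11)(1 13 3)| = 3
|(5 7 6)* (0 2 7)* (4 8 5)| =7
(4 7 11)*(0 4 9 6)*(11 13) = [4, 1, 2, 3, 7, 5, 0, 13, 8, 6, 10, 9, 12, 11] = (0 4 7 13 11 9 6)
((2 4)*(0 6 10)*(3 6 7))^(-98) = ((0 7 3 6 10)(2 4))^(-98) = (0 3 10 7 6)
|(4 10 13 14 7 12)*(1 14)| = |(1 14 7 12 4 10 13)| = 7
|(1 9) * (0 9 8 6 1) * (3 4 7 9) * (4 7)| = 12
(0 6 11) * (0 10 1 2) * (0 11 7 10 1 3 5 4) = (0 6 7 10 3 5 4)(1 2 11) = [6, 2, 11, 5, 0, 4, 7, 10, 8, 9, 3, 1]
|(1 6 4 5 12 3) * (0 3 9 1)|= 6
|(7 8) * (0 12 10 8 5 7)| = 4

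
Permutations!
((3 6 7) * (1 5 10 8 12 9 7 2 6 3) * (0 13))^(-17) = (0 13)(1 12 5 9 10 7 8)(2 6)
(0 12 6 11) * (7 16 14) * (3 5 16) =(0 12 6 11)(3 5 16 14 7) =[12, 1, 2, 5, 4, 16, 11, 3, 8, 9, 10, 0, 6, 13, 7, 15, 14]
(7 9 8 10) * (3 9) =[0, 1, 2, 9, 4, 5, 6, 3, 10, 8, 7] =(3 9 8 10 7)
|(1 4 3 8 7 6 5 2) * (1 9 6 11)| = 12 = |(1 4 3 8 7 11)(2 9 6 5)|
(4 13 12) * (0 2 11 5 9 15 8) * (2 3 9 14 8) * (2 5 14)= [3, 1, 11, 9, 13, 2, 6, 7, 0, 15, 10, 14, 4, 12, 8, 5]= (0 3 9 15 5 2 11 14 8)(4 13 12)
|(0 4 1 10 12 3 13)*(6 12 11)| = |(0 4 1 10 11 6 12 3 13)| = 9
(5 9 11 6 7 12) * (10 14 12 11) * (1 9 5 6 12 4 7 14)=(1 9 10)(4 7 11 12 6 14)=[0, 9, 2, 3, 7, 5, 14, 11, 8, 10, 1, 12, 6, 13, 4]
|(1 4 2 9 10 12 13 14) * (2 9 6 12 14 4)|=9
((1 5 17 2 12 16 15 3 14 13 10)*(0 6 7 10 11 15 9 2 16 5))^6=((0 6 7 10 1)(2 12 5 17 16 9)(3 14 13 11 15))^6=(17)(0 6 7 10 1)(3 14 13 11 15)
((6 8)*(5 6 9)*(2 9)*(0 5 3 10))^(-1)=(0 10 3 9 2 8 6 5)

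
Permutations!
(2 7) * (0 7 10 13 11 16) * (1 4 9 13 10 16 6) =(0 7 2 16)(1 4 9 13 11 6) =[7, 4, 16, 3, 9, 5, 1, 2, 8, 13, 10, 6, 12, 11, 14, 15, 0]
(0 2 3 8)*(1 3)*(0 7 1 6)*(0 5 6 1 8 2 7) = [7, 3, 1, 2, 4, 6, 5, 8, 0] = (0 7 8)(1 3 2)(5 6)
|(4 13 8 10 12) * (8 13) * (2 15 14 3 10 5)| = |(2 15 14 3 10 12 4 8 5)| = 9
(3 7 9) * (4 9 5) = (3 7 5 4 9) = [0, 1, 2, 7, 9, 4, 6, 5, 8, 3]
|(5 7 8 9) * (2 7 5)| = |(2 7 8 9)| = 4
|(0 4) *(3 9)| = 2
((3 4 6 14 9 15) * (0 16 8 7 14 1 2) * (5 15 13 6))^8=((0 16 8 7 14 9 13 6 1 2)(3 4 5 15))^8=(0 1 13 14 8)(2 6 9 7 16)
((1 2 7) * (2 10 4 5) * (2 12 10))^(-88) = (12)(1 7 2)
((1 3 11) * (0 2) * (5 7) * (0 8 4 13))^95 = ((0 2 8 4 13)(1 3 11)(5 7))^95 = (13)(1 11 3)(5 7)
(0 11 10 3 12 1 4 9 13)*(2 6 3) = (0 11 10 2 6 3 12 1 4 9 13) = [11, 4, 6, 12, 9, 5, 3, 7, 8, 13, 2, 10, 1, 0]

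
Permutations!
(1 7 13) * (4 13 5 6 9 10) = (1 7 5 6 9 10 4 13) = [0, 7, 2, 3, 13, 6, 9, 5, 8, 10, 4, 11, 12, 1]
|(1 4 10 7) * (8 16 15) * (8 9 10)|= 8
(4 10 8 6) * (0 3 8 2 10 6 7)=(0 3 8 7)(2 10)(4 6)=[3, 1, 10, 8, 6, 5, 4, 0, 7, 9, 2]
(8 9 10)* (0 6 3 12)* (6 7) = (0 7 6 3 12)(8 9 10) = [7, 1, 2, 12, 4, 5, 3, 6, 9, 10, 8, 11, 0]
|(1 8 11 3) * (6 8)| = |(1 6 8 11 3)| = 5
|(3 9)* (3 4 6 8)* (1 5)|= |(1 5)(3 9 4 6 8)|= 10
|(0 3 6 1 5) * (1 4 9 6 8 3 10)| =12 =|(0 10 1 5)(3 8)(4 9 6)|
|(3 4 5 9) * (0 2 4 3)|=5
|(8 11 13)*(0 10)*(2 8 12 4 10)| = 8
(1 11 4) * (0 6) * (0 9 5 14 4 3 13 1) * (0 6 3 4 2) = [3, 11, 0, 13, 6, 14, 9, 7, 8, 5, 10, 4, 12, 1, 2] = (0 3 13 1 11 4 6 9 5 14 2)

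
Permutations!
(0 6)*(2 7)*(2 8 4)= (0 6)(2 7 8 4)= [6, 1, 7, 3, 2, 5, 0, 8, 4]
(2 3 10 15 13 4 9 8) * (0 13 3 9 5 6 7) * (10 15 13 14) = (0 14 10 13 4 5 6 7)(2 9 8)(3 15) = [14, 1, 9, 15, 5, 6, 7, 0, 2, 8, 13, 11, 12, 4, 10, 3]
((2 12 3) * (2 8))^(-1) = ((2 12 3 8))^(-1) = (2 8 3 12)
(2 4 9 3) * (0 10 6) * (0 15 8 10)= (2 4 9 3)(6 15 8 10)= [0, 1, 4, 2, 9, 5, 15, 7, 10, 3, 6, 11, 12, 13, 14, 8]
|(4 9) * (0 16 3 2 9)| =|(0 16 3 2 9 4)| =6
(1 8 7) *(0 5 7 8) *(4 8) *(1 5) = [1, 0, 2, 3, 8, 7, 6, 5, 4] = (0 1)(4 8)(5 7)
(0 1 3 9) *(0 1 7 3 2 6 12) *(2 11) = (0 7 3 9 1 11 2 6 12) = [7, 11, 6, 9, 4, 5, 12, 3, 8, 1, 10, 2, 0]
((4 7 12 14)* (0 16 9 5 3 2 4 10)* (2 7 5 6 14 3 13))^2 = ((0 16 9 6 14 10)(2 4 5 13)(3 7 12))^2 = (0 9 14)(2 5)(3 12 7)(4 13)(6 10 16)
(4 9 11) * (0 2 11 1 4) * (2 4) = (0 4 9 1 2 11) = [4, 2, 11, 3, 9, 5, 6, 7, 8, 1, 10, 0]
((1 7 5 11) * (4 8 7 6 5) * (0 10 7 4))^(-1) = ((0 10 7)(1 6 5 11)(4 8))^(-1) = (0 7 10)(1 11 5 6)(4 8)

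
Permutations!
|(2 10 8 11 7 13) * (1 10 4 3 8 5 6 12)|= |(1 10 5 6 12)(2 4 3 8 11 7 13)|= 35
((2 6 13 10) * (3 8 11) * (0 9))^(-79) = (0 9)(2 6 13 10)(3 11 8)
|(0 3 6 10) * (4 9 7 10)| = 7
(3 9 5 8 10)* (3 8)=(3 9 5)(8 10)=[0, 1, 2, 9, 4, 3, 6, 7, 10, 5, 8]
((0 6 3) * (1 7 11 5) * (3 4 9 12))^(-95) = ((0 6 4 9 12 3)(1 7 11 5))^(-95) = (0 6 4 9 12 3)(1 7 11 5)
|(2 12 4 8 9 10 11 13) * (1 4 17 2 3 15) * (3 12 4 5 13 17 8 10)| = |(1 5 13 12 8 9 3 15)(2 4 10 11 17)| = 40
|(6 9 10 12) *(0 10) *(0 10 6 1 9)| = |(0 6)(1 9 10 12)| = 4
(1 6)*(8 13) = (1 6)(8 13) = [0, 6, 2, 3, 4, 5, 1, 7, 13, 9, 10, 11, 12, 8]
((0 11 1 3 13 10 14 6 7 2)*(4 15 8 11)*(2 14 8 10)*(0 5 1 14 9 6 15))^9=((0 4)(1 3 13 2 5)(6 7 9)(8 11 14 15 10))^9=(0 4)(1 5 2 13 3)(8 10 15 14 11)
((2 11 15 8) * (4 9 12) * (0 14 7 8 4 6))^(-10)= (0 14 7 8 2 11 15 4 9 12 6)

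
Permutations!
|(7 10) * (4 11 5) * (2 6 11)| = |(2 6 11 5 4)(7 10)| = 10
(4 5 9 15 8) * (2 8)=(2 8 4 5 9 15)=[0, 1, 8, 3, 5, 9, 6, 7, 4, 15, 10, 11, 12, 13, 14, 2]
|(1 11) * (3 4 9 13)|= 4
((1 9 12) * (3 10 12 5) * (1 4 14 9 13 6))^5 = ((1 13 6)(3 10 12 4 14 9 5))^5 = (1 6 13)(3 9 4 10 5 14 12)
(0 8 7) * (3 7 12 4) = (0 8 12 4 3 7) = [8, 1, 2, 7, 3, 5, 6, 0, 12, 9, 10, 11, 4]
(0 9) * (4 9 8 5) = (0 8 5 4 9) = [8, 1, 2, 3, 9, 4, 6, 7, 5, 0]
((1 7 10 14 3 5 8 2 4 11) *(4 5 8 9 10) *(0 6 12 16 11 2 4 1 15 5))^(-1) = (0 2 4 8 3 14 10 9 5 15 11 16 12 6)(1 7)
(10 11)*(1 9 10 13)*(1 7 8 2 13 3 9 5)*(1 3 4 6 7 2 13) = [0, 5, 1, 9, 6, 3, 7, 8, 13, 10, 11, 4, 12, 2] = (1 5 3 9 10 11 4 6 7 8 13 2)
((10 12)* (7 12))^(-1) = ((7 12 10))^(-1) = (7 10 12)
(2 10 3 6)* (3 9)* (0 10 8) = (0 10 9 3 6 2 8) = [10, 1, 8, 6, 4, 5, 2, 7, 0, 3, 9]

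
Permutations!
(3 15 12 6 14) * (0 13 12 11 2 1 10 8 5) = (0 13 12 6 14 3 15 11 2 1 10 8 5) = [13, 10, 1, 15, 4, 0, 14, 7, 5, 9, 8, 2, 6, 12, 3, 11]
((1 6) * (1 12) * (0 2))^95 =((0 2)(1 6 12))^95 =(0 2)(1 12 6)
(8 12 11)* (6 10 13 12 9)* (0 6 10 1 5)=[6, 5, 2, 3, 4, 0, 1, 7, 9, 10, 13, 8, 11, 12]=(0 6 1 5)(8 9 10 13 12 11)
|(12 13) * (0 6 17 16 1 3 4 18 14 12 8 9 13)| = 30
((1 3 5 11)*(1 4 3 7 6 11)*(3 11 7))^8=((1 3 5)(4 11)(6 7))^8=(11)(1 5 3)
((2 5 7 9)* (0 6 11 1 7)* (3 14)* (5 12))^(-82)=((0 6 11 1 7 9 2 12 5)(3 14))^(-82)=(14)(0 5 12 2 9 7 1 11 6)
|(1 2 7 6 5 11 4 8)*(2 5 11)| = |(1 5 2 7 6 11 4 8)| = 8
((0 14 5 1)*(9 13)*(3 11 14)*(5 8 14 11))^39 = (0 1 5 3)(8 14)(9 13)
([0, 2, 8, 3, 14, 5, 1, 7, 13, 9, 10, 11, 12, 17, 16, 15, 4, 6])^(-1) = [0, 6, 1, 3, 16, 5, 17, 7, 2, 9, 10, 11, 12, 8, 4, 15, 14, 13]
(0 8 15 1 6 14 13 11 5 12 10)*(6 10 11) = (0 8 15 1 10)(5 12 11)(6 14 13) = [8, 10, 2, 3, 4, 12, 14, 7, 15, 9, 0, 5, 11, 6, 13, 1]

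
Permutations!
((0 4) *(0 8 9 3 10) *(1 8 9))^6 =(0 4 9 3 10) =((0 4 9 3 10)(1 8))^6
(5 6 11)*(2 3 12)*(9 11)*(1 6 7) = [0, 6, 3, 12, 4, 7, 9, 1, 8, 11, 10, 5, 2] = (1 6 9 11 5 7)(2 3 12)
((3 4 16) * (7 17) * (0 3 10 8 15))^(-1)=(0 15 8 10 16 4 3)(7 17)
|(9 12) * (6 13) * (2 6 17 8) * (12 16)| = |(2 6 13 17 8)(9 16 12)| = 15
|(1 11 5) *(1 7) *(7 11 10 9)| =4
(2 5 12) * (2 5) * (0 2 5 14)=(0 2 5 12 14)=[2, 1, 5, 3, 4, 12, 6, 7, 8, 9, 10, 11, 14, 13, 0]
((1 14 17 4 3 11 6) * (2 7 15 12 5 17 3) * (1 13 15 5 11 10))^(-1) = ((1 14 3 10)(2 7 5 17 4)(6 13 15 12 11))^(-1) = (1 10 3 14)(2 4 17 5 7)(6 11 12 15 13)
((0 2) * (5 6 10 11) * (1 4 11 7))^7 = ((0 2)(1 4 11 5 6 10 7))^7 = (11)(0 2)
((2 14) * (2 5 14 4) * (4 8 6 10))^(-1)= ((2 8 6 10 4)(5 14))^(-1)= (2 4 10 6 8)(5 14)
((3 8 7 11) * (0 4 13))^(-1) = (0 13 4)(3 11 7 8)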